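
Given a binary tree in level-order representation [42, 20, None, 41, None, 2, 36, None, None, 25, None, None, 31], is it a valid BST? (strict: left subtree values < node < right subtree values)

Level-order array: [42, 20, None, 41, None, 2, 36, None, None, 25, None, None, 31]
Validate using subtree bounds (lo, hi): at each node, require lo < value < hi,
then recurse left with hi=value and right with lo=value.
Preorder trace (stopping at first violation):
  at node 42 with bounds (-inf, +inf): OK
  at node 20 with bounds (-inf, 42): OK
  at node 41 with bounds (-inf, 20): VIOLATION
Node 41 violates its bound: not (-inf < 41 < 20).
Result: Not a valid BST


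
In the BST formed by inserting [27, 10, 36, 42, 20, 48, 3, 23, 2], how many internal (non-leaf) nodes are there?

Tree built from: [27, 10, 36, 42, 20, 48, 3, 23, 2]
Tree (level-order array): [27, 10, 36, 3, 20, None, 42, 2, None, None, 23, None, 48]
Rule: An internal node has at least one child.
Per-node child counts:
  node 27: 2 child(ren)
  node 10: 2 child(ren)
  node 3: 1 child(ren)
  node 2: 0 child(ren)
  node 20: 1 child(ren)
  node 23: 0 child(ren)
  node 36: 1 child(ren)
  node 42: 1 child(ren)
  node 48: 0 child(ren)
Matching nodes: [27, 10, 3, 20, 36, 42]
Count of internal (non-leaf) nodes: 6


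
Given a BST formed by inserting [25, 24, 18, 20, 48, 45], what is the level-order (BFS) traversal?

Tree insertion order: [25, 24, 18, 20, 48, 45]
Tree (level-order array): [25, 24, 48, 18, None, 45, None, None, 20]
BFS from the root, enqueuing left then right child of each popped node:
  queue [25] -> pop 25, enqueue [24, 48], visited so far: [25]
  queue [24, 48] -> pop 24, enqueue [18], visited so far: [25, 24]
  queue [48, 18] -> pop 48, enqueue [45], visited so far: [25, 24, 48]
  queue [18, 45] -> pop 18, enqueue [20], visited so far: [25, 24, 48, 18]
  queue [45, 20] -> pop 45, enqueue [none], visited so far: [25, 24, 48, 18, 45]
  queue [20] -> pop 20, enqueue [none], visited so far: [25, 24, 48, 18, 45, 20]
Result: [25, 24, 48, 18, 45, 20]


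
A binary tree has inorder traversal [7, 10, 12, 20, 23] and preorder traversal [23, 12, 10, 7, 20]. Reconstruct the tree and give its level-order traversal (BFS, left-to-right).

Inorder:  [7, 10, 12, 20, 23]
Preorder: [23, 12, 10, 7, 20]
Algorithm: preorder visits root first, so consume preorder in order;
for each root, split the current inorder slice at that value into
left-subtree inorder and right-subtree inorder, then recurse.
Recursive splits:
  root=23; inorder splits into left=[7, 10, 12, 20], right=[]
  root=12; inorder splits into left=[7, 10], right=[20]
  root=10; inorder splits into left=[7], right=[]
  root=7; inorder splits into left=[], right=[]
  root=20; inorder splits into left=[], right=[]
Reconstructed level-order: [23, 12, 10, 20, 7]


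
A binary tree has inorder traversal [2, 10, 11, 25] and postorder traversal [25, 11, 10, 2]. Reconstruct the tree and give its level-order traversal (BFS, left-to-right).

Inorder:   [2, 10, 11, 25]
Postorder: [25, 11, 10, 2]
Algorithm: postorder visits root last, so walk postorder right-to-left;
each value is the root of the current inorder slice — split it at that
value, recurse on the right subtree first, then the left.
Recursive splits:
  root=2; inorder splits into left=[], right=[10, 11, 25]
  root=10; inorder splits into left=[], right=[11, 25]
  root=11; inorder splits into left=[], right=[25]
  root=25; inorder splits into left=[], right=[]
Reconstructed level-order: [2, 10, 11, 25]


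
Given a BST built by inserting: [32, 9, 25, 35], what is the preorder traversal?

Tree insertion order: [32, 9, 25, 35]
Tree (level-order array): [32, 9, 35, None, 25]
Preorder traversal: [32, 9, 25, 35]


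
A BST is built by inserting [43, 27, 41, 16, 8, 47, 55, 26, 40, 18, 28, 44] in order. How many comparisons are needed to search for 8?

Search path for 8: 43 -> 27 -> 16 -> 8
Found: True
Comparisons: 4


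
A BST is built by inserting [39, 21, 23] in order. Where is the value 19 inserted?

Starting tree (level order): [39, 21, None, None, 23]
Insertion path: 39 -> 21
Result: insert 19 as left child of 21
Final tree (level order): [39, 21, None, 19, 23]


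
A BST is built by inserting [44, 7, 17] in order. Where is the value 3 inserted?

Starting tree (level order): [44, 7, None, None, 17]
Insertion path: 44 -> 7
Result: insert 3 as left child of 7
Final tree (level order): [44, 7, None, 3, 17]


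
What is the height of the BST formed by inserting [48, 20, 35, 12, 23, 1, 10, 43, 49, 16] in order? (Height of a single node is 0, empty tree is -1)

Insertion order: [48, 20, 35, 12, 23, 1, 10, 43, 49, 16]
Tree (level-order array): [48, 20, 49, 12, 35, None, None, 1, 16, 23, 43, None, 10]
Compute height bottom-up (empty subtree = -1):
  height(10) = 1 + max(-1, -1) = 0
  height(1) = 1 + max(-1, 0) = 1
  height(16) = 1 + max(-1, -1) = 0
  height(12) = 1 + max(1, 0) = 2
  height(23) = 1 + max(-1, -1) = 0
  height(43) = 1 + max(-1, -1) = 0
  height(35) = 1 + max(0, 0) = 1
  height(20) = 1 + max(2, 1) = 3
  height(49) = 1 + max(-1, -1) = 0
  height(48) = 1 + max(3, 0) = 4
Height = 4


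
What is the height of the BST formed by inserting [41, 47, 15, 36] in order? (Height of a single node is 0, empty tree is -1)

Insertion order: [41, 47, 15, 36]
Tree (level-order array): [41, 15, 47, None, 36]
Compute height bottom-up (empty subtree = -1):
  height(36) = 1 + max(-1, -1) = 0
  height(15) = 1 + max(-1, 0) = 1
  height(47) = 1 + max(-1, -1) = 0
  height(41) = 1 + max(1, 0) = 2
Height = 2


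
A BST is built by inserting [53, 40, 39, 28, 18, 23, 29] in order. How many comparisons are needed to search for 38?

Search path for 38: 53 -> 40 -> 39 -> 28 -> 29
Found: False
Comparisons: 5


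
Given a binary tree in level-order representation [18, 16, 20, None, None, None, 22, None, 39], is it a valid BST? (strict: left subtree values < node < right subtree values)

Level-order array: [18, 16, 20, None, None, None, 22, None, 39]
Validate using subtree bounds (lo, hi): at each node, require lo < value < hi,
then recurse left with hi=value and right with lo=value.
Preorder trace (stopping at first violation):
  at node 18 with bounds (-inf, +inf): OK
  at node 16 with bounds (-inf, 18): OK
  at node 20 with bounds (18, +inf): OK
  at node 22 with bounds (20, +inf): OK
  at node 39 with bounds (22, +inf): OK
No violation found at any node.
Result: Valid BST


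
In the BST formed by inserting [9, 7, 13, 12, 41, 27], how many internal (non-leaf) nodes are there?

Tree built from: [9, 7, 13, 12, 41, 27]
Tree (level-order array): [9, 7, 13, None, None, 12, 41, None, None, 27]
Rule: An internal node has at least one child.
Per-node child counts:
  node 9: 2 child(ren)
  node 7: 0 child(ren)
  node 13: 2 child(ren)
  node 12: 0 child(ren)
  node 41: 1 child(ren)
  node 27: 0 child(ren)
Matching nodes: [9, 13, 41]
Count of internal (non-leaf) nodes: 3


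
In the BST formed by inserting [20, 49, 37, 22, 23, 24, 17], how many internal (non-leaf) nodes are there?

Tree built from: [20, 49, 37, 22, 23, 24, 17]
Tree (level-order array): [20, 17, 49, None, None, 37, None, 22, None, None, 23, None, 24]
Rule: An internal node has at least one child.
Per-node child counts:
  node 20: 2 child(ren)
  node 17: 0 child(ren)
  node 49: 1 child(ren)
  node 37: 1 child(ren)
  node 22: 1 child(ren)
  node 23: 1 child(ren)
  node 24: 0 child(ren)
Matching nodes: [20, 49, 37, 22, 23]
Count of internal (non-leaf) nodes: 5


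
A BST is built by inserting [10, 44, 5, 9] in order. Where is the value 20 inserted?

Starting tree (level order): [10, 5, 44, None, 9]
Insertion path: 10 -> 44
Result: insert 20 as left child of 44
Final tree (level order): [10, 5, 44, None, 9, 20]


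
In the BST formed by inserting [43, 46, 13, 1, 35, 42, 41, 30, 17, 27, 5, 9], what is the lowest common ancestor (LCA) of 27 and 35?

Tree insertion order: [43, 46, 13, 1, 35, 42, 41, 30, 17, 27, 5, 9]
Tree (level-order array): [43, 13, 46, 1, 35, None, None, None, 5, 30, 42, None, 9, 17, None, 41, None, None, None, None, 27]
In a BST, the LCA of p=27, q=35 is the first node v on the
root-to-leaf path with p <= v <= q (go left if both < v, right if both > v).
Walk from root:
  at 43: both 27 and 35 < 43, go left
  at 13: both 27 and 35 > 13, go right
  at 35: 27 <= 35 <= 35, this is the LCA
LCA = 35


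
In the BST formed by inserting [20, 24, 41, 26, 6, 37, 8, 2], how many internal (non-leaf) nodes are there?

Tree built from: [20, 24, 41, 26, 6, 37, 8, 2]
Tree (level-order array): [20, 6, 24, 2, 8, None, 41, None, None, None, None, 26, None, None, 37]
Rule: An internal node has at least one child.
Per-node child counts:
  node 20: 2 child(ren)
  node 6: 2 child(ren)
  node 2: 0 child(ren)
  node 8: 0 child(ren)
  node 24: 1 child(ren)
  node 41: 1 child(ren)
  node 26: 1 child(ren)
  node 37: 0 child(ren)
Matching nodes: [20, 6, 24, 41, 26]
Count of internal (non-leaf) nodes: 5


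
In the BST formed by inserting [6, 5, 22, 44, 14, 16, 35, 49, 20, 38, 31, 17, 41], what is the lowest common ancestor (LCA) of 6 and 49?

Tree insertion order: [6, 5, 22, 44, 14, 16, 35, 49, 20, 38, 31, 17, 41]
Tree (level-order array): [6, 5, 22, None, None, 14, 44, None, 16, 35, 49, None, 20, 31, 38, None, None, 17, None, None, None, None, 41]
In a BST, the LCA of p=6, q=49 is the first node v on the
root-to-leaf path with p <= v <= q (go left if both < v, right if both > v).
Walk from root:
  at 6: 6 <= 6 <= 49, this is the LCA
LCA = 6


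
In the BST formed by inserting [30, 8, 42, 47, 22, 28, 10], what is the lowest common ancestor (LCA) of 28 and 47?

Tree insertion order: [30, 8, 42, 47, 22, 28, 10]
Tree (level-order array): [30, 8, 42, None, 22, None, 47, 10, 28]
In a BST, the LCA of p=28, q=47 is the first node v on the
root-to-leaf path with p <= v <= q (go left if both < v, right if both > v).
Walk from root:
  at 30: 28 <= 30 <= 47, this is the LCA
LCA = 30


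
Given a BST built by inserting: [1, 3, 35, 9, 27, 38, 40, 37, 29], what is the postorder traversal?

Tree insertion order: [1, 3, 35, 9, 27, 38, 40, 37, 29]
Tree (level-order array): [1, None, 3, None, 35, 9, 38, None, 27, 37, 40, None, 29]
Postorder traversal: [29, 27, 9, 37, 40, 38, 35, 3, 1]


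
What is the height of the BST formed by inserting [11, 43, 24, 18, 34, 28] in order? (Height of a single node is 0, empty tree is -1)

Insertion order: [11, 43, 24, 18, 34, 28]
Tree (level-order array): [11, None, 43, 24, None, 18, 34, None, None, 28]
Compute height bottom-up (empty subtree = -1):
  height(18) = 1 + max(-1, -1) = 0
  height(28) = 1 + max(-1, -1) = 0
  height(34) = 1 + max(0, -1) = 1
  height(24) = 1 + max(0, 1) = 2
  height(43) = 1 + max(2, -1) = 3
  height(11) = 1 + max(-1, 3) = 4
Height = 4


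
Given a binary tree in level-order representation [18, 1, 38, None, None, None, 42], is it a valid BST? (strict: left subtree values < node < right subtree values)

Level-order array: [18, 1, 38, None, None, None, 42]
Validate using subtree bounds (lo, hi): at each node, require lo < value < hi,
then recurse left with hi=value and right with lo=value.
Preorder trace (stopping at first violation):
  at node 18 with bounds (-inf, +inf): OK
  at node 1 with bounds (-inf, 18): OK
  at node 38 with bounds (18, +inf): OK
  at node 42 with bounds (38, +inf): OK
No violation found at any node.
Result: Valid BST


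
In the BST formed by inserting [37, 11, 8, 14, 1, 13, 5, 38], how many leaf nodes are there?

Tree built from: [37, 11, 8, 14, 1, 13, 5, 38]
Tree (level-order array): [37, 11, 38, 8, 14, None, None, 1, None, 13, None, None, 5]
Rule: A leaf has 0 children.
Per-node child counts:
  node 37: 2 child(ren)
  node 11: 2 child(ren)
  node 8: 1 child(ren)
  node 1: 1 child(ren)
  node 5: 0 child(ren)
  node 14: 1 child(ren)
  node 13: 0 child(ren)
  node 38: 0 child(ren)
Matching nodes: [5, 13, 38]
Count of leaf nodes: 3


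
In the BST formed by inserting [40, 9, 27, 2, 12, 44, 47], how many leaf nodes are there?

Tree built from: [40, 9, 27, 2, 12, 44, 47]
Tree (level-order array): [40, 9, 44, 2, 27, None, 47, None, None, 12]
Rule: A leaf has 0 children.
Per-node child counts:
  node 40: 2 child(ren)
  node 9: 2 child(ren)
  node 2: 0 child(ren)
  node 27: 1 child(ren)
  node 12: 0 child(ren)
  node 44: 1 child(ren)
  node 47: 0 child(ren)
Matching nodes: [2, 12, 47]
Count of leaf nodes: 3


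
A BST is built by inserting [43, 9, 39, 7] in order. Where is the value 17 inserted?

Starting tree (level order): [43, 9, None, 7, 39]
Insertion path: 43 -> 9 -> 39
Result: insert 17 as left child of 39
Final tree (level order): [43, 9, None, 7, 39, None, None, 17]


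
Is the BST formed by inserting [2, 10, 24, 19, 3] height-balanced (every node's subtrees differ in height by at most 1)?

Tree (level-order array): [2, None, 10, 3, 24, None, None, 19]
Definition: a tree is height-balanced if, at every node, |h(left) - h(right)| <= 1 (empty subtree has height -1).
Bottom-up per-node check:
  node 3: h_left=-1, h_right=-1, diff=0 [OK], height=0
  node 19: h_left=-1, h_right=-1, diff=0 [OK], height=0
  node 24: h_left=0, h_right=-1, diff=1 [OK], height=1
  node 10: h_left=0, h_right=1, diff=1 [OK], height=2
  node 2: h_left=-1, h_right=2, diff=3 [FAIL (|-1-2|=3 > 1)], height=3
Node 2 violates the condition: |-1 - 2| = 3 > 1.
Result: Not balanced


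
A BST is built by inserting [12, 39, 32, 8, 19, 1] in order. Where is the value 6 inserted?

Starting tree (level order): [12, 8, 39, 1, None, 32, None, None, None, 19]
Insertion path: 12 -> 8 -> 1
Result: insert 6 as right child of 1
Final tree (level order): [12, 8, 39, 1, None, 32, None, None, 6, 19]


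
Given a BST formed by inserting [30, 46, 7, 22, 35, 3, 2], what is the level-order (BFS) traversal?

Tree insertion order: [30, 46, 7, 22, 35, 3, 2]
Tree (level-order array): [30, 7, 46, 3, 22, 35, None, 2]
BFS from the root, enqueuing left then right child of each popped node:
  queue [30] -> pop 30, enqueue [7, 46], visited so far: [30]
  queue [7, 46] -> pop 7, enqueue [3, 22], visited so far: [30, 7]
  queue [46, 3, 22] -> pop 46, enqueue [35], visited so far: [30, 7, 46]
  queue [3, 22, 35] -> pop 3, enqueue [2], visited so far: [30, 7, 46, 3]
  queue [22, 35, 2] -> pop 22, enqueue [none], visited so far: [30, 7, 46, 3, 22]
  queue [35, 2] -> pop 35, enqueue [none], visited so far: [30, 7, 46, 3, 22, 35]
  queue [2] -> pop 2, enqueue [none], visited so far: [30, 7, 46, 3, 22, 35, 2]
Result: [30, 7, 46, 3, 22, 35, 2]


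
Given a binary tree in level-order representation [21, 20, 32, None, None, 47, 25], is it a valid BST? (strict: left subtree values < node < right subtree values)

Level-order array: [21, 20, 32, None, None, 47, 25]
Validate using subtree bounds (lo, hi): at each node, require lo < value < hi,
then recurse left with hi=value and right with lo=value.
Preorder trace (stopping at first violation):
  at node 21 with bounds (-inf, +inf): OK
  at node 20 with bounds (-inf, 21): OK
  at node 32 with bounds (21, +inf): OK
  at node 47 with bounds (21, 32): VIOLATION
Node 47 violates its bound: not (21 < 47 < 32).
Result: Not a valid BST


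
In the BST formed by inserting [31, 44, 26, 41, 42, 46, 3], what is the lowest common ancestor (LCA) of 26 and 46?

Tree insertion order: [31, 44, 26, 41, 42, 46, 3]
Tree (level-order array): [31, 26, 44, 3, None, 41, 46, None, None, None, 42]
In a BST, the LCA of p=26, q=46 is the first node v on the
root-to-leaf path with p <= v <= q (go left if both < v, right if both > v).
Walk from root:
  at 31: 26 <= 31 <= 46, this is the LCA
LCA = 31


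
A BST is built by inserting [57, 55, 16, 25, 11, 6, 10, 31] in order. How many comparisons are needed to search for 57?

Search path for 57: 57
Found: True
Comparisons: 1


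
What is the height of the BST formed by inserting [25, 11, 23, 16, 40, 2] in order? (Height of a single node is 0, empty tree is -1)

Insertion order: [25, 11, 23, 16, 40, 2]
Tree (level-order array): [25, 11, 40, 2, 23, None, None, None, None, 16]
Compute height bottom-up (empty subtree = -1):
  height(2) = 1 + max(-1, -1) = 0
  height(16) = 1 + max(-1, -1) = 0
  height(23) = 1 + max(0, -1) = 1
  height(11) = 1 + max(0, 1) = 2
  height(40) = 1 + max(-1, -1) = 0
  height(25) = 1 + max(2, 0) = 3
Height = 3


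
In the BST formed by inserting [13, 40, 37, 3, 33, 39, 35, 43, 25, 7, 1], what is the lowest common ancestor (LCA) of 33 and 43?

Tree insertion order: [13, 40, 37, 3, 33, 39, 35, 43, 25, 7, 1]
Tree (level-order array): [13, 3, 40, 1, 7, 37, 43, None, None, None, None, 33, 39, None, None, 25, 35]
In a BST, the LCA of p=33, q=43 is the first node v on the
root-to-leaf path with p <= v <= q (go left if both < v, right if both > v).
Walk from root:
  at 13: both 33 and 43 > 13, go right
  at 40: 33 <= 40 <= 43, this is the LCA
LCA = 40


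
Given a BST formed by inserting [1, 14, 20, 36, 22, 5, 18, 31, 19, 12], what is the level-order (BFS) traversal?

Tree insertion order: [1, 14, 20, 36, 22, 5, 18, 31, 19, 12]
Tree (level-order array): [1, None, 14, 5, 20, None, 12, 18, 36, None, None, None, 19, 22, None, None, None, None, 31]
BFS from the root, enqueuing left then right child of each popped node:
  queue [1] -> pop 1, enqueue [14], visited so far: [1]
  queue [14] -> pop 14, enqueue [5, 20], visited so far: [1, 14]
  queue [5, 20] -> pop 5, enqueue [12], visited so far: [1, 14, 5]
  queue [20, 12] -> pop 20, enqueue [18, 36], visited so far: [1, 14, 5, 20]
  queue [12, 18, 36] -> pop 12, enqueue [none], visited so far: [1, 14, 5, 20, 12]
  queue [18, 36] -> pop 18, enqueue [19], visited so far: [1, 14, 5, 20, 12, 18]
  queue [36, 19] -> pop 36, enqueue [22], visited so far: [1, 14, 5, 20, 12, 18, 36]
  queue [19, 22] -> pop 19, enqueue [none], visited so far: [1, 14, 5, 20, 12, 18, 36, 19]
  queue [22] -> pop 22, enqueue [31], visited so far: [1, 14, 5, 20, 12, 18, 36, 19, 22]
  queue [31] -> pop 31, enqueue [none], visited so far: [1, 14, 5, 20, 12, 18, 36, 19, 22, 31]
Result: [1, 14, 5, 20, 12, 18, 36, 19, 22, 31]


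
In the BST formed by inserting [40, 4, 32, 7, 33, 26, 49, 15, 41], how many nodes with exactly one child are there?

Tree built from: [40, 4, 32, 7, 33, 26, 49, 15, 41]
Tree (level-order array): [40, 4, 49, None, 32, 41, None, 7, 33, None, None, None, 26, None, None, 15]
Rule: These are nodes with exactly 1 non-null child.
Per-node child counts:
  node 40: 2 child(ren)
  node 4: 1 child(ren)
  node 32: 2 child(ren)
  node 7: 1 child(ren)
  node 26: 1 child(ren)
  node 15: 0 child(ren)
  node 33: 0 child(ren)
  node 49: 1 child(ren)
  node 41: 0 child(ren)
Matching nodes: [4, 7, 26, 49]
Count of nodes with exactly one child: 4


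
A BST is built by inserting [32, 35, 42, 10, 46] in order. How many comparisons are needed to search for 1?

Search path for 1: 32 -> 10
Found: False
Comparisons: 2


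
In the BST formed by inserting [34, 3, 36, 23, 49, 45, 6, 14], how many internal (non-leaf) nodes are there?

Tree built from: [34, 3, 36, 23, 49, 45, 6, 14]
Tree (level-order array): [34, 3, 36, None, 23, None, 49, 6, None, 45, None, None, 14]
Rule: An internal node has at least one child.
Per-node child counts:
  node 34: 2 child(ren)
  node 3: 1 child(ren)
  node 23: 1 child(ren)
  node 6: 1 child(ren)
  node 14: 0 child(ren)
  node 36: 1 child(ren)
  node 49: 1 child(ren)
  node 45: 0 child(ren)
Matching nodes: [34, 3, 23, 6, 36, 49]
Count of internal (non-leaf) nodes: 6


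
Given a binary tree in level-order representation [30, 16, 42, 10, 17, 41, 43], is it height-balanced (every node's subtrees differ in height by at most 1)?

Tree (level-order array): [30, 16, 42, 10, 17, 41, 43]
Definition: a tree is height-balanced if, at every node, |h(left) - h(right)| <= 1 (empty subtree has height -1).
Bottom-up per-node check:
  node 10: h_left=-1, h_right=-1, diff=0 [OK], height=0
  node 17: h_left=-1, h_right=-1, diff=0 [OK], height=0
  node 16: h_left=0, h_right=0, diff=0 [OK], height=1
  node 41: h_left=-1, h_right=-1, diff=0 [OK], height=0
  node 43: h_left=-1, h_right=-1, diff=0 [OK], height=0
  node 42: h_left=0, h_right=0, diff=0 [OK], height=1
  node 30: h_left=1, h_right=1, diff=0 [OK], height=2
All nodes satisfy the balance condition.
Result: Balanced


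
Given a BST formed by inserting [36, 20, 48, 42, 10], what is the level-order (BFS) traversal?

Tree insertion order: [36, 20, 48, 42, 10]
Tree (level-order array): [36, 20, 48, 10, None, 42]
BFS from the root, enqueuing left then right child of each popped node:
  queue [36] -> pop 36, enqueue [20, 48], visited so far: [36]
  queue [20, 48] -> pop 20, enqueue [10], visited so far: [36, 20]
  queue [48, 10] -> pop 48, enqueue [42], visited so far: [36, 20, 48]
  queue [10, 42] -> pop 10, enqueue [none], visited so far: [36, 20, 48, 10]
  queue [42] -> pop 42, enqueue [none], visited so far: [36, 20, 48, 10, 42]
Result: [36, 20, 48, 10, 42]


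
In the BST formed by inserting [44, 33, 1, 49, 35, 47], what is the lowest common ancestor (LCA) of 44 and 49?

Tree insertion order: [44, 33, 1, 49, 35, 47]
Tree (level-order array): [44, 33, 49, 1, 35, 47]
In a BST, the LCA of p=44, q=49 is the first node v on the
root-to-leaf path with p <= v <= q (go left if both < v, right if both > v).
Walk from root:
  at 44: 44 <= 44 <= 49, this is the LCA
LCA = 44


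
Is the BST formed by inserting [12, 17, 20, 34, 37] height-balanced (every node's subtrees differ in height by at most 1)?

Tree (level-order array): [12, None, 17, None, 20, None, 34, None, 37]
Definition: a tree is height-balanced if, at every node, |h(left) - h(right)| <= 1 (empty subtree has height -1).
Bottom-up per-node check:
  node 37: h_left=-1, h_right=-1, diff=0 [OK], height=0
  node 34: h_left=-1, h_right=0, diff=1 [OK], height=1
  node 20: h_left=-1, h_right=1, diff=2 [FAIL (|-1-1|=2 > 1)], height=2
  node 17: h_left=-1, h_right=2, diff=3 [FAIL (|-1-2|=3 > 1)], height=3
  node 12: h_left=-1, h_right=3, diff=4 [FAIL (|-1-3|=4 > 1)], height=4
Node 20 violates the condition: |-1 - 1| = 2 > 1.
Result: Not balanced


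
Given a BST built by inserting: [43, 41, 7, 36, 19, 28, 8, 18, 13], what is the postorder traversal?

Tree insertion order: [43, 41, 7, 36, 19, 28, 8, 18, 13]
Tree (level-order array): [43, 41, None, 7, None, None, 36, 19, None, 8, 28, None, 18, None, None, 13]
Postorder traversal: [13, 18, 8, 28, 19, 36, 7, 41, 43]


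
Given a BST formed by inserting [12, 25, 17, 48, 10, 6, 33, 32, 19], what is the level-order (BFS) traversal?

Tree insertion order: [12, 25, 17, 48, 10, 6, 33, 32, 19]
Tree (level-order array): [12, 10, 25, 6, None, 17, 48, None, None, None, 19, 33, None, None, None, 32]
BFS from the root, enqueuing left then right child of each popped node:
  queue [12] -> pop 12, enqueue [10, 25], visited so far: [12]
  queue [10, 25] -> pop 10, enqueue [6], visited so far: [12, 10]
  queue [25, 6] -> pop 25, enqueue [17, 48], visited so far: [12, 10, 25]
  queue [6, 17, 48] -> pop 6, enqueue [none], visited so far: [12, 10, 25, 6]
  queue [17, 48] -> pop 17, enqueue [19], visited so far: [12, 10, 25, 6, 17]
  queue [48, 19] -> pop 48, enqueue [33], visited so far: [12, 10, 25, 6, 17, 48]
  queue [19, 33] -> pop 19, enqueue [none], visited so far: [12, 10, 25, 6, 17, 48, 19]
  queue [33] -> pop 33, enqueue [32], visited so far: [12, 10, 25, 6, 17, 48, 19, 33]
  queue [32] -> pop 32, enqueue [none], visited so far: [12, 10, 25, 6, 17, 48, 19, 33, 32]
Result: [12, 10, 25, 6, 17, 48, 19, 33, 32]


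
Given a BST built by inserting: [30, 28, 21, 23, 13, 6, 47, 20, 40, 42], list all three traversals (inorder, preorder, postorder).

Tree insertion order: [30, 28, 21, 23, 13, 6, 47, 20, 40, 42]
Tree (level-order array): [30, 28, 47, 21, None, 40, None, 13, 23, None, 42, 6, 20]
Inorder (L, root, R): [6, 13, 20, 21, 23, 28, 30, 40, 42, 47]
Preorder (root, L, R): [30, 28, 21, 13, 6, 20, 23, 47, 40, 42]
Postorder (L, R, root): [6, 20, 13, 23, 21, 28, 42, 40, 47, 30]


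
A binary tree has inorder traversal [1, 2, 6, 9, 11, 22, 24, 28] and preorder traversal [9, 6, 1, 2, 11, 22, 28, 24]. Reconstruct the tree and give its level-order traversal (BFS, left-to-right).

Inorder:  [1, 2, 6, 9, 11, 22, 24, 28]
Preorder: [9, 6, 1, 2, 11, 22, 28, 24]
Algorithm: preorder visits root first, so consume preorder in order;
for each root, split the current inorder slice at that value into
left-subtree inorder and right-subtree inorder, then recurse.
Recursive splits:
  root=9; inorder splits into left=[1, 2, 6], right=[11, 22, 24, 28]
  root=6; inorder splits into left=[1, 2], right=[]
  root=1; inorder splits into left=[], right=[2]
  root=2; inorder splits into left=[], right=[]
  root=11; inorder splits into left=[], right=[22, 24, 28]
  root=22; inorder splits into left=[], right=[24, 28]
  root=28; inorder splits into left=[24], right=[]
  root=24; inorder splits into left=[], right=[]
Reconstructed level-order: [9, 6, 11, 1, 22, 2, 28, 24]


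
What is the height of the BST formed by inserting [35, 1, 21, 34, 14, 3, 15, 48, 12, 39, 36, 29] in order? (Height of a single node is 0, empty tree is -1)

Insertion order: [35, 1, 21, 34, 14, 3, 15, 48, 12, 39, 36, 29]
Tree (level-order array): [35, 1, 48, None, 21, 39, None, 14, 34, 36, None, 3, 15, 29, None, None, None, None, 12]
Compute height bottom-up (empty subtree = -1):
  height(12) = 1 + max(-1, -1) = 0
  height(3) = 1 + max(-1, 0) = 1
  height(15) = 1 + max(-1, -1) = 0
  height(14) = 1 + max(1, 0) = 2
  height(29) = 1 + max(-1, -1) = 0
  height(34) = 1 + max(0, -1) = 1
  height(21) = 1 + max(2, 1) = 3
  height(1) = 1 + max(-1, 3) = 4
  height(36) = 1 + max(-1, -1) = 0
  height(39) = 1 + max(0, -1) = 1
  height(48) = 1 + max(1, -1) = 2
  height(35) = 1 + max(4, 2) = 5
Height = 5


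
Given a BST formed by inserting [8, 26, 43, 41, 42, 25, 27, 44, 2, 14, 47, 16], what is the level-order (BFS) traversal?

Tree insertion order: [8, 26, 43, 41, 42, 25, 27, 44, 2, 14, 47, 16]
Tree (level-order array): [8, 2, 26, None, None, 25, 43, 14, None, 41, 44, None, 16, 27, 42, None, 47]
BFS from the root, enqueuing left then right child of each popped node:
  queue [8] -> pop 8, enqueue [2, 26], visited so far: [8]
  queue [2, 26] -> pop 2, enqueue [none], visited so far: [8, 2]
  queue [26] -> pop 26, enqueue [25, 43], visited so far: [8, 2, 26]
  queue [25, 43] -> pop 25, enqueue [14], visited so far: [8, 2, 26, 25]
  queue [43, 14] -> pop 43, enqueue [41, 44], visited so far: [8, 2, 26, 25, 43]
  queue [14, 41, 44] -> pop 14, enqueue [16], visited so far: [8, 2, 26, 25, 43, 14]
  queue [41, 44, 16] -> pop 41, enqueue [27, 42], visited so far: [8, 2, 26, 25, 43, 14, 41]
  queue [44, 16, 27, 42] -> pop 44, enqueue [47], visited so far: [8, 2, 26, 25, 43, 14, 41, 44]
  queue [16, 27, 42, 47] -> pop 16, enqueue [none], visited so far: [8, 2, 26, 25, 43, 14, 41, 44, 16]
  queue [27, 42, 47] -> pop 27, enqueue [none], visited so far: [8, 2, 26, 25, 43, 14, 41, 44, 16, 27]
  queue [42, 47] -> pop 42, enqueue [none], visited so far: [8, 2, 26, 25, 43, 14, 41, 44, 16, 27, 42]
  queue [47] -> pop 47, enqueue [none], visited so far: [8, 2, 26, 25, 43, 14, 41, 44, 16, 27, 42, 47]
Result: [8, 2, 26, 25, 43, 14, 41, 44, 16, 27, 42, 47]


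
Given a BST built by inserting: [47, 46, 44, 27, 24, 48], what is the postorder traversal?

Tree insertion order: [47, 46, 44, 27, 24, 48]
Tree (level-order array): [47, 46, 48, 44, None, None, None, 27, None, 24]
Postorder traversal: [24, 27, 44, 46, 48, 47]


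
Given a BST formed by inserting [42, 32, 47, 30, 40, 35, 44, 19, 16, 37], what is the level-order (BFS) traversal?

Tree insertion order: [42, 32, 47, 30, 40, 35, 44, 19, 16, 37]
Tree (level-order array): [42, 32, 47, 30, 40, 44, None, 19, None, 35, None, None, None, 16, None, None, 37]
BFS from the root, enqueuing left then right child of each popped node:
  queue [42] -> pop 42, enqueue [32, 47], visited so far: [42]
  queue [32, 47] -> pop 32, enqueue [30, 40], visited so far: [42, 32]
  queue [47, 30, 40] -> pop 47, enqueue [44], visited so far: [42, 32, 47]
  queue [30, 40, 44] -> pop 30, enqueue [19], visited so far: [42, 32, 47, 30]
  queue [40, 44, 19] -> pop 40, enqueue [35], visited so far: [42, 32, 47, 30, 40]
  queue [44, 19, 35] -> pop 44, enqueue [none], visited so far: [42, 32, 47, 30, 40, 44]
  queue [19, 35] -> pop 19, enqueue [16], visited so far: [42, 32, 47, 30, 40, 44, 19]
  queue [35, 16] -> pop 35, enqueue [37], visited so far: [42, 32, 47, 30, 40, 44, 19, 35]
  queue [16, 37] -> pop 16, enqueue [none], visited so far: [42, 32, 47, 30, 40, 44, 19, 35, 16]
  queue [37] -> pop 37, enqueue [none], visited so far: [42, 32, 47, 30, 40, 44, 19, 35, 16, 37]
Result: [42, 32, 47, 30, 40, 44, 19, 35, 16, 37]


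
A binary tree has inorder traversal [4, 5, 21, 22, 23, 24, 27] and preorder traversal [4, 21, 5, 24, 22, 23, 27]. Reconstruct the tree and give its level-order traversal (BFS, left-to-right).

Inorder:  [4, 5, 21, 22, 23, 24, 27]
Preorder: [4, 21, 5, 24, 22, 23, 27]
Algorithm: preorder visits root first, so consume preorder in order;
for each root, split the current inorder slice at that value into
left-subtree inorder and right-subtree inorder, then recurse.
Recursive splits:
  root=4; inorder splits into left=[], right=[5, 21, 22, 23, 24, 27]
  root=21; inorder splits into left=[5], right=[22, 23, 24, 27]
  root=5; inorder splits into left=[], right=[]
  root=24; inorder splits into left=[22, 23], right=[27]
  root=22; inorder splits into left=[], right=[23]
  root=23; inorder splits into left=[], right=[]
  root=27; inorder splits into left=[], right=[]
Reconstructed level-order: [4, 21, 5, 24, 22, 27, 23]


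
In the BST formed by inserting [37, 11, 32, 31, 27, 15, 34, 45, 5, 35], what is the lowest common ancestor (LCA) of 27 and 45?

Tree insertion order: [37, 11, 32, 31, 27, 15, 34, 45, 5, 35]
Tree (level-order array): [37, 11, 45, 5, 32, None, None, None, None, 31, 34, 27, None, None, 35, 15]
In a BST, the LCA of p=27, q=45 is the first node v on the
root-to-leaf path with p <= v <= q (go left if both < v, right if both > v).
Walk from root:
  at 37: 27 <= 37 <= 45, this is the LCA
LCA = 37


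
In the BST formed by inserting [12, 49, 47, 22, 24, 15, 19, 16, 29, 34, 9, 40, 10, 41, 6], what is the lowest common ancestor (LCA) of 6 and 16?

Tree insertion order: [12, 49, 47, 22, 24, 15, 19, 16, 29, 34, 9, 40, 10, 41, 6]
Tree (level-order array): [12, 9, 49, 6, 10, 47, None, None, None, None, None, 22, None, 15, 24, None, 19, None, 29, 16, None, None, 34, None, None, None, 40, None, 41]
In a BST, the LCA of p=6, q=16 is the first node v on the
root-to-leaf path with p <= v <= q (go left if both < v, right if both > v).
Walk from root:
  at 12: 6 <= 12 <= 16, this is the LCA
LCA = 12


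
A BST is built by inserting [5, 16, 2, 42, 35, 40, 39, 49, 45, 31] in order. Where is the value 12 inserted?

Starting tree (level order): [5, 2, 16, None, None, None, 42, 35, 49, 31, 40, 45, None, None, None, 39]
Insertion path: 5 -> 16
Result: insert 12 as left child of 16
Final tree (level order): [5, 2, 16, None, None, 12, 42, None, None, 35, 49, 31, 40, 45, None, None, None, 39]


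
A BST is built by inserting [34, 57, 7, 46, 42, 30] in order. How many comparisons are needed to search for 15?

Search path for 15: 34 -> 7 -> 30
Found: False
Comparisons: 3


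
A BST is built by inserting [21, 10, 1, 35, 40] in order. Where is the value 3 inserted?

Starting tree (level order): [21, 10, 35, 1, None, None, 40]
Insertion path: 21 -> 10 -> 1
Result: insert 3 as right child of 1
Final tree (level order): [21, 10, 35, 1, None, None, 40, None, 3]


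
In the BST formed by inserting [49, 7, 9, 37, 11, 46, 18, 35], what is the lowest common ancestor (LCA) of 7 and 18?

Tree insertion order: [49, 7, 9, 37, 11, 46, 18, 35]
Tree (level-order array): [49, 7, None, None, 9, None, 37, 11, 46, None, 18, None, None, None, 35]
In a BST, the LCA of p=7, q=18 is the first node v on the
root-to-leaf path with p <= v <= q (go left if both < v, right if both > v).
Walk from root:
  at 49: both 7 and 18 < 49, go left
  at 7: 7 <= 7 <= 18, this is the LCA
LCA = 7


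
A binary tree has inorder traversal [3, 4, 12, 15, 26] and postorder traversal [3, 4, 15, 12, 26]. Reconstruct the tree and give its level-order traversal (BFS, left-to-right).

Inorder:   [3, 4, 12, 15, 26]
Postorder: [3, 4, 15, 12, 26]
Algorithm: postorder visits root last, so walk postorder right-to-left;
each value is the root of the current inorder slice — split it at that
value, recurse on the right subtree first, then the left.
Recursive splits:
  root=26; inorder splits into left=[3, 4, 12, 15], right=[]
  root=12; inorder splits into left=[3, 4], right=[15]
  root=15; inorder splits into left=[], right=[]
  root=4; inorder splits into left=[3], right=[]
  root=3; inorder splits into left=[], right=[]
Reconstructed level-order: [26, 12, 4, 15, 3]


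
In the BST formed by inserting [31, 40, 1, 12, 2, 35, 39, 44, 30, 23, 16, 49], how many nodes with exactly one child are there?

Tree built from: [31, 40, 1, 12, 2, 35, 39, 44, 30, 23, 16, 49]
Tree (level-order array): [31, 1, 40, None, 12, 35, 44, 2, 30, None, 39, None, 49, None, None, 23, None, None, None, None, None, 16]
Rule: These are nodes with exactly 1 non-null child.
Per-node child counts:
  node 31: 2 child(ren)
  node 1: 1 child(ren)
  node 12: 2 child(ren)
  node 2: 0 child(ren)
  node 30: 1 child(ren)
  node 23: 1 child(ren)
  node 16: 0 child(ren)
  node 40: 2 child(ren)
  node 35: 1 child(ren)
  node 39: 0 child(ren)
  node 44: 1 child(ren)
  node 49: 0 child(ren)
Matching nodes: [1, 30, 23, 35, 44]
Count of nodes with exactly one child: 5


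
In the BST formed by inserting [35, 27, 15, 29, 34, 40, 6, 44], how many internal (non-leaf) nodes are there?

Tree built from: [35, 27, 15, 29, 34, 40, 6, 44]
Tree (level-order array): [35, 27, 40, 15, 29, None, 44, 6, None, None, 34]
Rule: An internal node has at least one child.
Per-node child counts:
  node 35: 2 child(ren)
  node 27: 2 child(ren)
  node 15: 1 child(ren)
  node 6: 0 child(ren)
  node 29: 1 child(ren)
  node 34: 0 child(ren)
  node 40: 1 child(ren)
  node 44: 0 child(ren)
Matching nodes: [35, 27, 15, 29, 40]
Count of internal (non-leaf) nodes: 5


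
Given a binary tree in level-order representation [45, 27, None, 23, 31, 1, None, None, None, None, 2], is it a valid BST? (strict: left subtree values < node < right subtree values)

Level-order array: [45, 27, None, 23, 31, 1, None, None, None, None, 2]
Validate using subtree bounds (lo, hi): at each node, require lo < value < hi,
then recurse left with hi=value and right with lo=value.
Preorder trace (stopping at first violation):
  at node 45 with bounds (-inf, +inf): OK
  at node 27 with bounds (-inf, 45): OK
  at node 23 with bounds (-inf, 27): OK
  at node 1 with bounds (-inf, 23): OK
  at node 2 with bounds (1, 23): OK
  at node 31 with bounds (27, 45): OK
No violation found at any node.
Result: Valid BST


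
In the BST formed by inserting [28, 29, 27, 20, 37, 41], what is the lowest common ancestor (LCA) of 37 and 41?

Tree insertion order: [28, 29, 27, 20, 37, 41]
Tree (level-order array): [28, 27, 29, 20, None, None, 37, None, None, None, 41]
In a BST, the LCA of p=37, q=41 is the first node v on the
root-to-leaf path with p <= v <= q (go left if both < v, right if both > v).
Walk from root:
  at 28: both 37 and 41 > 28, go right
  at 29: both 37 and 41 > 29, go right
  at 37: 37 <= 37 <= 41, this is the LCA
LCA = 37


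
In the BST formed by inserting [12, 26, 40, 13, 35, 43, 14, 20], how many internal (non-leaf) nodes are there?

Tree built from: [12, 26, 40, 13, 35, 43, 14, 20]
Tree (level-order array): [12, None, 26, 13, 40, None, 14, 35, 43, None, 20]
Rule: An internal node has at least one child.
Per-node child counts:
  node 12: 1 child(ren)
  node 26: 2 child(ren)
  node 13: 1 child(ren)
  node 14: 1 child(ren)
  node 20: 0 child(ren)
  node 40: 2 child(ren)
  node 35: 0 child(ren)
  node 43: 0 child(ren)
Matching nodes: [12, 26, 13, 14, 40]
Count of internal (non-leaf) nodes: 5


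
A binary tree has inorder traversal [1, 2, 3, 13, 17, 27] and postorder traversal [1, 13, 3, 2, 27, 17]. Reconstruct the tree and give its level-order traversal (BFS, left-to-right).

Inorder:   [1, 2, 3, 13, 17, 27]
Postorder: [1, 13, 3, 2, 27, 17]
Algorithm: postorder visits root last, so walk postorder right-to-left;
each value is the root of the current inorder slice — split it at that
value, recurse on the right subtree first, then the left.
Recursive splits:
  root=17; inorder splits into left=[1, 2, 3, 13], right=[27]
  root=27; inorder splits into left=[], right=[]
  root=2; inorder splits into left=[1], right=[3, 13]
  root=3; inorder splits into left=[], right=[13]
  root=13; inorder splits into left=[], right=[]
  root=1; inorder splits into left=[], right=[]
Reconstructed level-order: [17, 2, 27, 1, 3, 13]


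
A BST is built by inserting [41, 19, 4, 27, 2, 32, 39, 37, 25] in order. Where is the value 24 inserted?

Starting tree (level order): [41, 19, None, 4, 27, 2, None, 25, 32, None, None, None, None, None, 39, 37]
Insertion path: 41 -> 19 -> 27 -> 25
Result: insert 24 as left child of 25
Final tree (level order): [41, 19, None, 4, 27, 2, None, 25, 32, None, None, 24, None, None, 39, None, None, 37]


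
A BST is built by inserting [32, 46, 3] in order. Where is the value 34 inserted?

Starting tree (level order): [32, 3, 46]
Insertion path: 32 -> 46
Result: insert 34 as left child of 46
Final tree (level order): [32, 3, 46, None, None, 34]


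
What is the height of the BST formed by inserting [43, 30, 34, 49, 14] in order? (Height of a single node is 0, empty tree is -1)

Insertion order: [43, 30, 34, 49, 14]
Tree (level-order array): [43, 30, 49, 14, 34]
Compute height bottom-up (empty subtree = -1):
  height(14) = 1 + max(-1, -1) = 0
  height(34) = 1 + max(-1, -1) = 0
  height(30) = 1 + max(0, 0) = 1
  height(49) = 1 + max(-1, -1) = 0
  height(43) = 1 + max(1, 0) = 2
Height = 2


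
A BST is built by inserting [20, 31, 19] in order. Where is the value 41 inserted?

Starting tree (level order): [20, 19, 31]
Insertion path: 20 -> 31
Result: insert 41 as right child of 31
Final tree (level order): [20, 19, 31, None, None, None, 41]


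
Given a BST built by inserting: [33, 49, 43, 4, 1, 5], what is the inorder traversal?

Tree insertion order: [33, 49, 43, 4, 1, 5]
Tree (level-order array): [33, 4, 49, 1, 5, 43]
Inorder traversal: [1, 4, 5, 33, 43, 49]


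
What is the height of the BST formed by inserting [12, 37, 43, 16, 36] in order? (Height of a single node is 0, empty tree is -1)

Insertion order: [12, 37, 43, 16, 36]
Tree (level-order array): [12, None, 37, 16, 43, None, 36]
Compute height bottom-up (empty subtree = -1):
  height(36) = 1 + max(-1, -1) = 0
  height(16) = 1 + max(-1, 0) = 1
  height(43) = 1 + max(-1, -1) = 0
  height(37) = 1 + max(1, 0) = 2
  height(12) = 1 + max(-1, 2) = 3
Height = 3


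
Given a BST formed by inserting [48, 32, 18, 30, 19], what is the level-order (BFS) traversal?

Tree insertion order: [48, 32, 18, 30, 19]
Tree (level-order array): [48, 32, None, 18, None, None, 30, 19]
BFS from the root, enqueuing left then right child of each popped node:
  queue [48] -> pop 48, enqueue [32], visited so far: [48]
  queue [32] -> pop 32, enqueue [18], visited so far: [48, 32]
  queue [18] -> pop 18, enqueue [30], visited so far: [48, 32, 18]
  queue [30] -> pop 30, enqueue [19], visited so far: [48, 32, 18, 30]
  queue [19] -> pop 19, enqueue [none], visited so far: [48, 32, 18, 30, 19]
Result: [48, 32, 18, 30, 19]


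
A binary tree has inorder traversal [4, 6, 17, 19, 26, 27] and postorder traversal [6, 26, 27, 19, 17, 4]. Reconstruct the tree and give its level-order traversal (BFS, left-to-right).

Inorder:   [4, 6, 17, 19, 26, 27]
Postorder: [6, 26, 27, 19, 17, 4]
Algorithm: postorder visits root last, so walk postorder right-to-left;
each value is the root of the current inorder slice — split it at that
value, recurse on the right subtree first, then the left.
Recursive splits:
  root=4; inorder splits into left=[], right=[6, 17, 19, 26, 27]
  root=17; inorder splits into left=[6], right=[19, 26, 27]
  root=19; inorder splits into left=[], right=[26, 27]
  root=27; inorder splits into left=[26], right=[]
  root=26; inorder splits into left=[], right=[]
  root=6; inorder splits into left=[], right=[]
Reconstructed level-order: [4, 17, 6, 19, 27, 26]
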